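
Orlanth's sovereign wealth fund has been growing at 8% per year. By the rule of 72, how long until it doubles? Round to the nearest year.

approximately 9 years

72/8 ≈ 9.00, so it doubles roughly every 9 years.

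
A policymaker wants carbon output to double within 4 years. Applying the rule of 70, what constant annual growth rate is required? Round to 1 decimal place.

70 / 4 ≈ 17.50, so about 17.5% a year.

around 17.5% a year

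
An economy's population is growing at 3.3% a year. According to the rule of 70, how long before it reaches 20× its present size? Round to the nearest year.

≈ 92 years

Doubling time ≈ 70/3.3 = 21.21 years.
20× is log₂ 20 ≈ 4.32 doublings, so ≈ 4.32 × 21.21 = 92 years.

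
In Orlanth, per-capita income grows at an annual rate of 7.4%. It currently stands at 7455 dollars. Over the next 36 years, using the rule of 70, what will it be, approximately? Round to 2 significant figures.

≈ 100000 dollars

Doubling time ≈ 70/7.4 = 9.46 years.
36 years is 36/9.46 ≈ 3.81 doublings, a factor of 2^3.81 ≈ 14.03.
7455 × 14.03 ≈ 100000 dollars.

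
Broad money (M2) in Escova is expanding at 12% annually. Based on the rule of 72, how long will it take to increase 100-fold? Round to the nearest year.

At 12% it doubles every 72/12 ≈ 6.00 years.
100× is log₂ 100 ≈ 6.64 doublings, so ≈ 6.64 × 6.00 = 40 years.

about 40 years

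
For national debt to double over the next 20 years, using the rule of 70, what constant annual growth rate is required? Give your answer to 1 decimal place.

approximately 3.5%

70 / 20 ≈ 3.50, so about 3.5% annually.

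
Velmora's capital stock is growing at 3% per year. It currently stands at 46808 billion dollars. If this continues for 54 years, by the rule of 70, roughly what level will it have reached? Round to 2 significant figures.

roughly 230000 billion dollars

Doubling time ≈ 70/3 = 23.33 years.
54 years is 54/23.33 ≈ 2.31 doublings, a factor of 2^2.31 ≈ 4.96.
46808 × 4.96 ≈ 230000 billion dollars.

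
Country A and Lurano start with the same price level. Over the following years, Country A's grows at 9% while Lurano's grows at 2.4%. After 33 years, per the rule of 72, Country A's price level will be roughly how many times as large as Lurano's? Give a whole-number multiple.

Country A pulls ahead at 6.6 pp per year, so the ratio doubles every 72/6.6 ≈ 10.91 years.
In 33 years that's 3.02 doublings: 2^3.02 ≈ 8.

≈ 8 times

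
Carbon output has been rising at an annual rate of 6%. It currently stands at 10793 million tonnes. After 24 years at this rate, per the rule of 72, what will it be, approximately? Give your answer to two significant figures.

Doubling time ≈ 72/6 = 12.00 years.
24 years is 24/12.00 ≈ 2.00 doublings, a factor of 2^2.00 ≈ 4.00.
10793 × 4.00 ≈ 43000 million tonnes.

≈ 43000 million tonnes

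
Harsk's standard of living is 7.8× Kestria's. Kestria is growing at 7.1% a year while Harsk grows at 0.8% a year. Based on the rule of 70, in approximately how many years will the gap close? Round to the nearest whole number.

approximately 33 years

Kestria gains on Harsk at 7.1% − 0.8% = 6.3 points a year.
At that relative rate the gap halves every 70/6.3 ≈ 11.11 years.
A 7.8× gap takes log₂(7.8) ≈ 2.96 halvings to close: 2.96 × 11.11 ≈ 33 years.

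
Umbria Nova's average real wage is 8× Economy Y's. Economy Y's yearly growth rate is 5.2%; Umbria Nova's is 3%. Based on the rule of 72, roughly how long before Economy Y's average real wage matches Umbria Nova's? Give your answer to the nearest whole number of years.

What matters is the difference: 2.2 pp.
Rule of 72 on the gap: the ratio halves every 72/2.2 ≈ 32.73 years.
An 8× gap closes after 3 halvings: 3 × 32.73 ≈ 98 years.

around 98 years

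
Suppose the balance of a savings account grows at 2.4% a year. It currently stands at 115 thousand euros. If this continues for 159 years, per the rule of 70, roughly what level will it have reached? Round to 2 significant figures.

about 5000 thousand euros

It doubles every 70/2.4 ≈ 29.17 years, so 159 years is 5.45 doublings.
2^5.45 ≈ 43.71; 115 × 43.71 ≈ 5000 thousand euros.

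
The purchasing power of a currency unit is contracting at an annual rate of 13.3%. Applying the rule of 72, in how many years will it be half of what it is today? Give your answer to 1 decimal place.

Halving time ≈ 72 / 13.3 = 5.41 → 5.4 years.

roughly 5.4 years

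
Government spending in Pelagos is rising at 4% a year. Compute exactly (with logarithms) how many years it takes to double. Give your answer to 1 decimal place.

17.7 years

t = ln(2) / ln(1 + 0.04) = 0.6931 / 0.039221 ≈ 17.67.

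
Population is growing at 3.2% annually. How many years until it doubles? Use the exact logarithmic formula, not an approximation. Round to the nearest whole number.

t = ln(2) / ln(1 + 0.032) = 0.6931 / 0.031499 ≈ 22.00.
≈ 22 years.

22 years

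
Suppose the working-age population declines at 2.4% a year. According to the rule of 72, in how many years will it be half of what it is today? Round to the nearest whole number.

approximately 30 years

Falling at 2.4%, it halves about every 72/2.4 = 30.00 years.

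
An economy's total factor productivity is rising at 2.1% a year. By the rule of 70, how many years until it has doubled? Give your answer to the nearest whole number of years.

70/2.1 ≈ 33.33, so it doubles roughly every 33 years.

33 years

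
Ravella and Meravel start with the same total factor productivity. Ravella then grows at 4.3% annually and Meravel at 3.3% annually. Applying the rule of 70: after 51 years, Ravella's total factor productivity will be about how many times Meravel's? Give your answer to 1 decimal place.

approximately 1.7 times

Only the 1-point difference matters.
70/1 ≈ 70.00 years per doubling of the ratio; 51 years gives 0.73 doublings, so ≈ 1.7×.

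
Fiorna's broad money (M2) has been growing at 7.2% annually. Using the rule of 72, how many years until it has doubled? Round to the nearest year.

about 10 years

Doubling time ≈ 72 / 7.2 = 10.00 years.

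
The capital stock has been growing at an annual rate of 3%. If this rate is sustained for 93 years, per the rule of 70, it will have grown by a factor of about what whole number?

At 3% one doubling takes ≈ 23.33 years; 93 years is 4 of them, so ×16.

about 16 times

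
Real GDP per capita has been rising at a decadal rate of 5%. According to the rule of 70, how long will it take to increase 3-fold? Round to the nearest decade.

approximately 22 decades

At 5% it doubles every 70/5 ≈ 14.00 decades.
Reaching 3× takes log₂(3) ≈ 1.58 doublings.
1.58 × 14.00 ≈ 22 decades.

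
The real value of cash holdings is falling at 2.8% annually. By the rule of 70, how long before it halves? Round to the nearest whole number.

Halving time ≈ 70 / 2.8 = 25.00 → 25 years.

about 25 years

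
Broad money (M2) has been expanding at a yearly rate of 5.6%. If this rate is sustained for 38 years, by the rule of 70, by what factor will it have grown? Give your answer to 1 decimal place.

Doubling time ≈ 70/5.6 = 12.50 years.
38 years / 12.50 ≈ 3.04 doublings → factor 2^3.04 ≈ 8.2.

about 8.2 times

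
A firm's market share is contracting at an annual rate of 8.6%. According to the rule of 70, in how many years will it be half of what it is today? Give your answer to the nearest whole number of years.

Falling at 8.6%, it halves about every 70/8.6 = 8.14 years.

roughly 8 years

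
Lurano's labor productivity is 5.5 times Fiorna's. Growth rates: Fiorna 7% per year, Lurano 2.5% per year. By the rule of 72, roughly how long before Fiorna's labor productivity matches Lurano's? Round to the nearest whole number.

The growth-rate gap is 7% − 2.5% = 4.5 percentage points.
So the ratio between them halves every 72/4.5 ≈ 16.00 years.
A 5.5 times gap takes log₂(5.5) ≈ 2.46 halvings to close: 2.46 × 16.00 ≈ 39 years.

approximately 39 years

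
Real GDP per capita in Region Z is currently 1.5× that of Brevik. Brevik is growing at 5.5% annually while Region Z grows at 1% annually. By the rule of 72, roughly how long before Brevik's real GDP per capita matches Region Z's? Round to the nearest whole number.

≈ 9 years

The growth-rate gap is 5.5% − 1% = 4.5 percentage points.
So the ratio between them halves every 72/4.5 ≈ 16.00 years.
A 1.5× gap takes log₂(1.5) ≈ 0.58 halvings to close: 0.58 × 16.00 ≈ 9 years.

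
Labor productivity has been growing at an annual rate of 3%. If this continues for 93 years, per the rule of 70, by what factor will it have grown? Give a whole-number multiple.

16 times

70/3 ≈ 23.33 years per doubling.
93 years fits 4 doublings: 2^4 = 16.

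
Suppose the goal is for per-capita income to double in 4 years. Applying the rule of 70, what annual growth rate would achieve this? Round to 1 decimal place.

approximately 17.5%

70 / 4 ≈ 17.50, so about 17.5% a year.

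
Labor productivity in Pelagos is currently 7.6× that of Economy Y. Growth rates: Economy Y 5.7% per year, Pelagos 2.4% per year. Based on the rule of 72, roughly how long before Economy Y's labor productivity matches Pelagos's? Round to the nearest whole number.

What matters is the difference: 3.3 pp.
Rule of 72 on the gap: the ratio halves every 72/3.3 ≈ 21.82 years.
A 7.6× gap takes log₂(7.6) ≈ 2.93 halvings to close: 2.93 × 21.82 ≈ 64 years.

around 64 years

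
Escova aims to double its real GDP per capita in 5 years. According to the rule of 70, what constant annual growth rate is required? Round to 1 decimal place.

approximately 14.0%

70 / 5 ≈ 14.00, so about 14.0% annually.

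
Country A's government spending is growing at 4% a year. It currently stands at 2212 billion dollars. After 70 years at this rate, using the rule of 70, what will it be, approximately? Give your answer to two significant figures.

It doubles every 70/4 ≈ 17.50 years, so 70 years is 4.00 doublings.
2^4.00 ≈ 16.00; 2212 × 16.00 ≈ 35000 billion dollars.

roughly 35000 billion dollars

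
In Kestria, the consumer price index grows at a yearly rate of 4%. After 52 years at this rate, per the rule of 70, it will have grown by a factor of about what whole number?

70/4 ≈ 17.50 years per doubling.
52 years fits 3 doublings: 2^3 = 8.

8 times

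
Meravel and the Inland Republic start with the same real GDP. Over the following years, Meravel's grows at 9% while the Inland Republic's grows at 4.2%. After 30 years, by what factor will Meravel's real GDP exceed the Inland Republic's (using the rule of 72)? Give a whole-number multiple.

Only the 4.8-point difference matters.
72/4.8 ≈ 15.00 years per doubling of the ratio; 30 years gives 2.00 doublings, so ≈ 4×.

around 4 times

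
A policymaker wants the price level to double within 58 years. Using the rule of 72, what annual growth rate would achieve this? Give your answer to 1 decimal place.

around 1.2%

72 / 58 ≈ 1.24, so about 1.2% annually.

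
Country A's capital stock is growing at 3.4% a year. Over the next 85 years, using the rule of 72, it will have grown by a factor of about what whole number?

72/3.4 ≈ 21.18 years per doubling.
85 years fits 4 doublings: 2^4 = 16.

roughly 16 times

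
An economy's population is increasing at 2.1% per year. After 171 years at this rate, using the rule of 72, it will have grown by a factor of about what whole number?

around 32 times

Doubling time ≈ 72/2.1 = 34.29 years.
171/34.29 ≈ 5 doublings, so about 2^5 = 32×.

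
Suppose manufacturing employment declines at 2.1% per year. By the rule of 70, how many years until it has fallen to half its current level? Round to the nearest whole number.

Falling at 2.1%, it halves about every 70/2.1 = 33.33 years.

approximately 33 years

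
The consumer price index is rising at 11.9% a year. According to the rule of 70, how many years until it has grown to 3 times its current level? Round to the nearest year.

about 9 years

Doubling time ≈ 70/11.9 = 5.88 years.
3× is log₂ 3 ≈ 1.58 doublings, so ≈ 1.58 × 5.88 = 9 years.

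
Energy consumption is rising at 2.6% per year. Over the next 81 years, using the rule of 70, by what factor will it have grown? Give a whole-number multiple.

8 times

70/2.6 ≈ 26.92 years per doubling.
81 years fits 3 doublings: 2^3 = 8.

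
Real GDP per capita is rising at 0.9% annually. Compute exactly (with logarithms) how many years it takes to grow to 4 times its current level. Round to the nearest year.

t = ln(4) / ln(1 + 0.009) = 1.3863 / 0.008960 ≈ 154.72.
≈ 155 years.

155 years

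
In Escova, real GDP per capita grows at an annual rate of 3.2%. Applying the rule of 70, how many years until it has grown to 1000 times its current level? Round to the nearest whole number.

At 3.2% it doubles every 70/3.2 ≈ 21.88 years.
Reaching 1000× takes log₂(1000) ≈ 9.97 doublings.
9.97 × 21.88 ≈ 218 years.

roughly 218 years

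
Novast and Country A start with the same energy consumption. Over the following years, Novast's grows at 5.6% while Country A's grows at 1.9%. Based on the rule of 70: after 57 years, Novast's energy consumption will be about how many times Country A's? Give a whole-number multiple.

Only the 3.7-point difference matters.
70/3.7 ≈ 18.92 years per doubling of the ratio; 57 years gives 3.01 doublings, so ≈ 8×.

about 8 times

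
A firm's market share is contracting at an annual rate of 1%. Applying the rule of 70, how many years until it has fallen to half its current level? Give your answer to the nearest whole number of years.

around 70 years

Halving time ≈ 70 / 1 = 70.00 → 70 years.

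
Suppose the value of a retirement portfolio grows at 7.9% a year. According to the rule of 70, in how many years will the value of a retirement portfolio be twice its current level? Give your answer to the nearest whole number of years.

roughly 9 years

At 7.9%, doubling takes about 70/7.9 = 8.86 years.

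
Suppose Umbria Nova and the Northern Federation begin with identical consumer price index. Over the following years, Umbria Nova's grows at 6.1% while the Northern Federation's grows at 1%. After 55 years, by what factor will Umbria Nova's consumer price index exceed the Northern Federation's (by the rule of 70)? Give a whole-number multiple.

around 16 times

Rate gap = 6.1% − 1% = 5.1 points.
The ratio doubles every 70/5.1 ≈ 13.73 years.
55/13.73 ≈ 4.01 doublings → ratio ≈ 2^4.01 ≈ 16.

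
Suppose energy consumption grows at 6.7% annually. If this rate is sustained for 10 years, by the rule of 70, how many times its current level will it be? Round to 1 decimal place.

around 1.9 times

Doubles every ≈ 10.45 years (70/6.7).
10 years is 0.96 doublings; 2^0.96 ≈ 1.9×.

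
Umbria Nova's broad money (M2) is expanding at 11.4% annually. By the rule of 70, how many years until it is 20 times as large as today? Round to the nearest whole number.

Doubling time ≈ 70/11.4 = 6.14 years.
Reaching 20× takes log₂(20) ≈ 4.32 doublings.
4.32 × 6.14 ≈ 27 years.

about 27 years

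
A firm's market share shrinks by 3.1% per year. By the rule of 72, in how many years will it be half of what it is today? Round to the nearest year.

Halving time ≈ 72 / 3.1 = 23.23 → 23 years.

roughly 23 years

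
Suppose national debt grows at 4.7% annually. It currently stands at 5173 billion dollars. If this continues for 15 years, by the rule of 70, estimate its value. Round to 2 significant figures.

Doubling time ≈ 70/4.7 = 14.89 years.
15 years is 15/14.89 ≈ 1.01 doublings, a factor of 2^1.01 ≈ 2.01.
5173 × 2.01 ≈ 10000 billion dollars.

roughly 10000 billion dollars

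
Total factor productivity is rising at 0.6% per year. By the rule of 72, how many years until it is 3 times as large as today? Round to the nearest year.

Doubling time ≈ 72/0.6 = 120.00 years.
Reaching 3× takes log₂(3) ≈ 1.58 doublings.
1.58 × 120.00 ≈ 190 years.

190 years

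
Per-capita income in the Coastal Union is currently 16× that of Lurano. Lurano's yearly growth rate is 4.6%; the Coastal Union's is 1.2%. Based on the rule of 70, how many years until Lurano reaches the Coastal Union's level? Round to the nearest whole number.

≈ 82 years

The growth-rate gap is 4.6% − 1.2% = 3.4 percentage points.
So the ratio between them halves every 70/3.4 ≈ 20.59 years.
A 16× gap closes after 4 halvings: 4 × 20.59 ≈ 82 years.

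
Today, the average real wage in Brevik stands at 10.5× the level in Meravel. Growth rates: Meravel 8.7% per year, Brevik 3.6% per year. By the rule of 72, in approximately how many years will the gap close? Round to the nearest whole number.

The growth-rate gap is 8.7% − 3.6% = 5.1 percentage points.
So the ratio between them halves every 72/5.1 ≈ 14.12 years.
A 10.5× gap takes log₂(10.5) ≈ 3.39 halvings to close: 3.39 × 14.12 ≈ 48 years.

approximately 48 years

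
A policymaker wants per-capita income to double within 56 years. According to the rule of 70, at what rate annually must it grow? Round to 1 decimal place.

70 / 56 ≈ 1.25, so about 1.3% annually.

around 1.3%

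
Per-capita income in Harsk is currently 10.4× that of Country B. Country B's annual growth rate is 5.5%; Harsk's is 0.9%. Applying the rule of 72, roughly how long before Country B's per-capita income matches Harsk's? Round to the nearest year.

The growth-rate gap is 5.5% − 0.9% = 4.6 percentage points.
So the ratio between them halves every 72/4.6 ≈ 15.65 years.
A 10.4× gap takes log₂(10.4) ≈ 3.38 halvings to close: 3.38 × 15.65 ≈ 53 years.

53 years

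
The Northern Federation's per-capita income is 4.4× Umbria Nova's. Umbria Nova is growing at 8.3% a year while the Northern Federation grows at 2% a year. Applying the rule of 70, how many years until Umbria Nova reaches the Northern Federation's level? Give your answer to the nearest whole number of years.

The growth-rate gap is 8.3% − 2% = 6.3 percentage points.
So the ratio between them halves every 70/6.3 ≈ 11.11 years.
A 4.4× gap takes log₂(4.4) ≈ 2.14 halvings to close: 2.14 × 11.11 ≈ 24 years.

24 years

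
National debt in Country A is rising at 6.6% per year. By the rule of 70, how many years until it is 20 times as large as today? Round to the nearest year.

around 46 years

One doubling takes 70/6.6 = 10.61 years.
20× is log₂ 20 ≈ 4.32 doublings, so ≈ 4.32 × 10.61 = 46 years.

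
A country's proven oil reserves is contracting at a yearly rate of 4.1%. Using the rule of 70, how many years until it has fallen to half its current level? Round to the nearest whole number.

Halving time ≈ 70 / 4.1 = 17.07 → 17 years.

17 years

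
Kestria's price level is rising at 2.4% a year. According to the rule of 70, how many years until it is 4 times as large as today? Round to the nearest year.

At 2.4% it doubles every 70/2.4 ≈ 29.17 years.
4 = 2^2, so 2 doublings → 58 years.

approximately 58 years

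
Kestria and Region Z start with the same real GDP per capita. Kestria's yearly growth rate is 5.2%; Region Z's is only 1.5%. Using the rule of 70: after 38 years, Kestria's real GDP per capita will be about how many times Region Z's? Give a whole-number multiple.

roughly 4 times

Rate gap = 5.2% − 1.5% = 3.7 points.
The ratio doubles every 70/3.7 ≈ 18.92 years.
38/18.92 ≈ 2.01 doublings → ratio ≈ 2^2.01 ≈ 4.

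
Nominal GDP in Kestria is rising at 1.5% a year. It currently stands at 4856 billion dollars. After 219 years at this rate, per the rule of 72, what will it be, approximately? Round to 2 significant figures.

≈ 110000 billion dollars

It doubles every 72/1.5 ≈ 48.00 years, so 219 years is 4.56 doublings.
2^4.56 ≈ 23.59; 4856 × 23.59 ≈ 110000 billion dollars.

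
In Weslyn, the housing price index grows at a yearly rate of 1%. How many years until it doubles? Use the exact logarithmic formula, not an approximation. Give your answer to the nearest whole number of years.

70 years

t = ln(2) / ln(1 + 0.01) = 0.6931 / 0.009950 ≈ 69.66.
≈ 70 years.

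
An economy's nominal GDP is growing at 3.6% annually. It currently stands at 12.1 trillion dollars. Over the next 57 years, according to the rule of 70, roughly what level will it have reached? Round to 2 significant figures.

Doubling time ≈ 70/3.6 = 19.44 years.
57 years is 57/19.44 ≈ 2.93 doublings, a factor of 2^2.93 ≈ 7.62.
12.1 × 7.62 ≈ 92 trillion dollars.

around 92 trillion dollars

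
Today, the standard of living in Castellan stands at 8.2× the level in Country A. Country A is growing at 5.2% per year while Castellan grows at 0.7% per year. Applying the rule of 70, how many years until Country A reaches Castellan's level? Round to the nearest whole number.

approximately 47 years

What matters is the difference: 4.5 pp.
Rule of 70 on the gap: the ratio halves every 70/4.5 ≈ 15.56 years.
An 8.2× gap takes log₂(8.2) ≈ 3.04 halvings to close: 3.04 × 15.56 ≈ 47 years.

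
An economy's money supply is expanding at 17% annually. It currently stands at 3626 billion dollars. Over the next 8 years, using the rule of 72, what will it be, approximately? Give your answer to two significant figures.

It doubles every 72/17 ≈ 4.24 years, so 8 years is 1.89 doublings.
2^1.89 ≈ 3.71; 3626 × 3.71 ≈ 13000 billion dollars.

13000 billion dollars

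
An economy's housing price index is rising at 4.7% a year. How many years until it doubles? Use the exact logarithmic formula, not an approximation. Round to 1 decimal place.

t = ln(2) / ln(1 + 0.047) = 0.6931 / 0.045929 ≈ 15.09.

15.1 years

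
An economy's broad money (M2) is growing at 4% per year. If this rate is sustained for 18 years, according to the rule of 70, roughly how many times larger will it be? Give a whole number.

Doubling time ≈ 70/4 = 17.50 years.
18/17.50 ≈ 1 doubling, so about 2^1 = 2×.

≈ 2 times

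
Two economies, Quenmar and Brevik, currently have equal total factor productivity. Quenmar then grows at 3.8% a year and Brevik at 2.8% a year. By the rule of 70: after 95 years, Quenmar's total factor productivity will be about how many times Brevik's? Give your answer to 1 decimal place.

approximately 2.6 times

Quenmar pulls ahead at 1 pp per year, so the ratio doubles every 70/1 ≈ 70.00 years.
In 95 years that's 1.36 doublings: 2^1.36 ≈ 2.6.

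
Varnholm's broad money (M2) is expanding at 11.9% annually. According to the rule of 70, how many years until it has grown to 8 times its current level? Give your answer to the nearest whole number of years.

≈ 18 years

Doubling time ≈ 70/11.9 = 5.88 years.
8 = 2^3, so 3 doublings → 18 years.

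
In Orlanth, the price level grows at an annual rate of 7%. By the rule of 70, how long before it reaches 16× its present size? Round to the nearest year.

One doubling takes 70/7 = 10.00 years.
Getting to 16× needs 4 doublings: 4 × 10.00 ≈ 40 years.

roughly 40 years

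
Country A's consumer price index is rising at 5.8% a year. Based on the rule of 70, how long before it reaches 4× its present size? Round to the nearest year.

At 5.8% it doubles every 70/5.8 ≈ 12.07 years.
4 = 2^2, so 2 doublings → 24 years.

24 years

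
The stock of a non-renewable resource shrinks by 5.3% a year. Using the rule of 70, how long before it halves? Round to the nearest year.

Halving time ≈ 70 / 5.3 = 13.21 → 13 years.

roughly 13 years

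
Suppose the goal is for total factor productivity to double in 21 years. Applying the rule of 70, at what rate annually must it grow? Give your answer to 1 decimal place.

about 3.3% annually

70 / 21 ≈ 3.33, so about 3.3% annually.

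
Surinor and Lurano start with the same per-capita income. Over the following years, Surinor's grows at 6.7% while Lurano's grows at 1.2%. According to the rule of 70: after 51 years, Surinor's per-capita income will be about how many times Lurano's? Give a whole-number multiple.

Only the 5.5-point difference matters.
70/5.5 ≈ 12.73 years per doubling of the ratio; 51 years gives 4.01 doublings, so ≈ 16×.

around 16 times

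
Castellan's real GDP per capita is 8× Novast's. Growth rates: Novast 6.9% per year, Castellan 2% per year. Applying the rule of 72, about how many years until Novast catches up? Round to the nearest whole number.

≈ 44 years

What matters is the difference: 4.9 pp.
Rule of 72 on the gap: the ratio halves every 72/4.9 ≈ 14.69 years.
An 8× gap closes after 3 halvings: 3 × 14.69 ≈ 44 years.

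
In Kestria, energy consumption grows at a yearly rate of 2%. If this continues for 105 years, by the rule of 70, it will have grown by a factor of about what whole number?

around 8 times

At 2% one doubling takes ≈ 35.00 years; 105 years is 3 of them, so ×8.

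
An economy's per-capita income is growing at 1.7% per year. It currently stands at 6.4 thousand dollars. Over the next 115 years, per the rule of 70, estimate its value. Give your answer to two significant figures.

Doubling time ≈ 70/1.7 = 41.18 years.
115 years is 115/41.18 ≈ 2.79 doublings, a factor of 2^2.79 ≈ 6.92.
6.4 × 6.92 ≈ 44 thousand dollars.

around 44 thousand dollars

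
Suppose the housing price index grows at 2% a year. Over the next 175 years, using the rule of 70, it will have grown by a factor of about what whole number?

Doubling time ≈ 70/2 = 35.00 years.
175/35.00 ≈ 5 doublings, so about 2^5 = 32×.

about 32 times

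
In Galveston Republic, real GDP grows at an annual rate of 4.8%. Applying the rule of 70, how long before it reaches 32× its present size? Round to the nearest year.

≈ 73 years

Doubling time ≈ 70/4.8 = 14.58 years.
Getting to 32× needs 5 doublings: 5 × 14.58 ≈ 73 years.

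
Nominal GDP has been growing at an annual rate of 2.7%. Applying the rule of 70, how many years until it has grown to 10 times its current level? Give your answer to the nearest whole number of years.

86 years

Doubling time ≈ 70/2.7 = 25.93 years.
10× is log₂ 10 ≈ 3.32 doublings, so ≈ 3.32 × 25.93 = 86 years.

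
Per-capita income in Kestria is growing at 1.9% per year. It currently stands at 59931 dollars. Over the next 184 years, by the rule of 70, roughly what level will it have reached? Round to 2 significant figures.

≈ 1900000 dollars

Doubling time ≈ 70/1.9 = 36.84 years.
184 years is 184/36.84 ≈ 4.99 doublings, a factor of 2^4.99 ≈ 31.78.
59931 × 31.78 ≈ 1900000 dollars.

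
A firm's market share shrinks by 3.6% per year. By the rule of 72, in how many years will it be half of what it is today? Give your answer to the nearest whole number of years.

The rule works in reverse for decay: 72/3.6 ≈ 20.00 years to halve.

about 20 years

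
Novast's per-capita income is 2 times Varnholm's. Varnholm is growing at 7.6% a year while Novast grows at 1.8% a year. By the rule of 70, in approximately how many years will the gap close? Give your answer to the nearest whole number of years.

Varnholm gains on Novast at 7.6% − 1.8% = 5.8 points a year.
At that relative rate the gap halves every 70/5.8 ≈ 12.07 years.
A 2 times gap closes after 1 halving: 1 × 12.07 ≈ 12 years.

about 12 years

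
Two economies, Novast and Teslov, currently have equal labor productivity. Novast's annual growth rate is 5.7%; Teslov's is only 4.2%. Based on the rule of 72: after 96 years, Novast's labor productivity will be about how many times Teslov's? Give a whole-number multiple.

about 4 times

Novast pulls ahead at 1.5 pp per year, so the ratio doubles every 72/1.5 ≈ 48.00 years.
In 96 years that's 2.00 doublings: 2^2.00 ≈ 4.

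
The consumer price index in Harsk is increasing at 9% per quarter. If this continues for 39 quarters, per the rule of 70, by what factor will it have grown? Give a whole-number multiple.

32 times

70/9 ≈ 7.78 quarters per doubling.
39 quarters fits 5 doublings: 2^5 = 32.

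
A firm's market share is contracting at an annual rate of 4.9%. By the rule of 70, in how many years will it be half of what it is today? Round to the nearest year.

≈ 14 years

The rule works in reverse for decay: 70/4.9 ≈ 14.29 years to halve.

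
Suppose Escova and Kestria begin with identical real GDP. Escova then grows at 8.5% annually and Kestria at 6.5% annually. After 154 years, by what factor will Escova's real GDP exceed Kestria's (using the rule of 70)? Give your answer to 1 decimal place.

around 21.1 times

Escova pulls ahead at 2 pp per year, so the ratio doubles every 70/2 ≈ 35.00 years.
In 154 years that's 4.40 doublings: 2^4.40 ≈ 21.1.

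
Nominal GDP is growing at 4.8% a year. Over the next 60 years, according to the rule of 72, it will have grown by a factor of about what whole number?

≈ 16 times

Doubling time ≈ 72/4.8 = 15.00 years.
60/15.00 ≈ 4 doublings, so about 2^4 = 16×.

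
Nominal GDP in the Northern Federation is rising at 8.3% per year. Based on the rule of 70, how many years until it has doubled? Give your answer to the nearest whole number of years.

At 8.3%, doubling takes about 70/8.3 = 8.43 years.

8 years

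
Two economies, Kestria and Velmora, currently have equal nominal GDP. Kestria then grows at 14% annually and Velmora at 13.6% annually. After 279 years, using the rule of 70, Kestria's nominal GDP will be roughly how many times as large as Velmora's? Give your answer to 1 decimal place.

roughly 3.0 times

Only the 0.4-point difference matters.
70/0.4 ≈ 175.00 years per doubling of the ratio; 279 years gives 1.59 doublings, so ≈ 3.0×.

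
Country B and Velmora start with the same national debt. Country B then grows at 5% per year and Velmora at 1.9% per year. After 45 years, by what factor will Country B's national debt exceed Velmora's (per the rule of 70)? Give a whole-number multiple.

approximately 4 times

Only the 3.1-point difference matters.
70/3.1 ≈ 22.58 years per doubling of the ratio; 45 years gives 1.99 doublings, so ≈ 4×.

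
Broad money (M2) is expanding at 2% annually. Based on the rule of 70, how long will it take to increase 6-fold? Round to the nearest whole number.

At 2% it doubles every 70/2 ≈ 35.00 years.
6× is log₂ 6 ≈ 2.58 doublings, so ≈ 2.58 × 35.00 = 90 years.

approximately 90 years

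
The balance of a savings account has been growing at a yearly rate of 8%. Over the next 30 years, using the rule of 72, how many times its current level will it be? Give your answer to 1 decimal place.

roughly 10.1 times

Doubling time ≈ 72/8 = 9.00 years.
30 years / 9.00 ≈ 3.33 doublings → factor 2^3.33 ≈ 10.1.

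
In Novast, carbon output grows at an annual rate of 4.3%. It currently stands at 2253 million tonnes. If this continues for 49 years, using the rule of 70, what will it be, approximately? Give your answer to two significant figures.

It doubles every 70/4.3 ≈ 16.28 years, so 49 years is 3.01 doublings.
2^3.01 ≈ 8.06; 2253 × 8.06 ≈ 18000 million tonnes.

approximately 18000 million tonnes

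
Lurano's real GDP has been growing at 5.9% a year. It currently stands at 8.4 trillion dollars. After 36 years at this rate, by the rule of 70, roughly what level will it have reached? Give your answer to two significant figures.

roughly 69 trillion dollars

Doubling time ≈ 70/5.9 = 11.86 years.
36 years is 36/11.86 ≈ 3.04 doublings, a factor of 2^3.04 ≈ 8.22.
8.4 × 8.22 ≈ 69 trillion dollars.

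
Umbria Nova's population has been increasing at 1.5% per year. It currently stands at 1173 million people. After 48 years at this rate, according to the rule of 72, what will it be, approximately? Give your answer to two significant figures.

It doubles every 72/1.5 ≈ 48.00 years, so 48 years is 1.00 doublings.
2^1.00 ≈ 2.00; 1173 × 2.00 ≈ 2300 million people.

approximately 2300 million people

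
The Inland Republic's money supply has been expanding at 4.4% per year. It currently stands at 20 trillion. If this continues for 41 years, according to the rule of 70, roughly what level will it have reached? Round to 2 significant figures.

approximately 120 trillion

It doubles every 70/4.4 ≈ 15.91 years, so 41 years is 2.58 doublings.
2^2.58 ≈ 5.98; 20 × 5.98 ≈ 120 trillion.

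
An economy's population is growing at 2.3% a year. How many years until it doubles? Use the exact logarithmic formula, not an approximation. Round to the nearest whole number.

t = ln(2) / ln(1 + 0.023) = 0.6931 / 0.022739 ≈ 30.48.
≈ 30 years.

30 years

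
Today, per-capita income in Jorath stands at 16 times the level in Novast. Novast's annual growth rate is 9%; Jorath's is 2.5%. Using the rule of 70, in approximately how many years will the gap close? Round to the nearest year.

about 43 years

What matters is the difference: 6.5 pp.
Rule of 70 on the gap: the ratio halves every 70/6.5 ≈ 10.77 years.
A 16 times gap closes after 4 halvings: 4 × 10.77 ≈ 43 years.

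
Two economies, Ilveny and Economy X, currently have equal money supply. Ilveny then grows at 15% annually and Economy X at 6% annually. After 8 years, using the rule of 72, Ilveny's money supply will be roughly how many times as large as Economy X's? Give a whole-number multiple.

about 2 times

Ilveny pulls ahead at 9 pp per year, so the ratio doubles every 72/9 ≈ 8.00 years.
In 8 years that's 1.00 doublings: 2^1.00 ≈ 2.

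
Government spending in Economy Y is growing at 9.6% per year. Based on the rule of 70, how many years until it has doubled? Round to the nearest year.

At 9.6%, doubling takes about 70/9.6 = 7.29 years.

roughly 7 years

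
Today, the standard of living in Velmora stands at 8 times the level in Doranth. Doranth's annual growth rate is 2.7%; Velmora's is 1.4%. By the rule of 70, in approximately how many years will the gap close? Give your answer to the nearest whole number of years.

around 162 years

What matters is the difference: 1.3 pp.
Rule of 70 on the gap: the ratio halves every 70/1.3 ≈ 53.85 years.
An 8 times gap closes after 3 halvings: 3 × 53.85 ≈ 162 years.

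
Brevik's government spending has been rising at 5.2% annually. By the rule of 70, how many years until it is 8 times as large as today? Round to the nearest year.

about 40 years

One doubling takes 70/5.2 = 13.46 years.
8× is 3 doublings, so 3 × 13.46 ≈ 40 years.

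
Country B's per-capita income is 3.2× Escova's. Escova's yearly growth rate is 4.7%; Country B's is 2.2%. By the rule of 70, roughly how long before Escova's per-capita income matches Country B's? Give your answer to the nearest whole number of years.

Escova gains on Country B at 4.7% − 2.2% = 2.5 points a year.
At that relative rate the gap halves every 70/2.5 ≈ 28.00 years.
A 3.2× gap takes log₂(3.2) ≈ 1.68 halvings to close: 1.68 × 28.00 ≈ 47 years.

roughly 47 years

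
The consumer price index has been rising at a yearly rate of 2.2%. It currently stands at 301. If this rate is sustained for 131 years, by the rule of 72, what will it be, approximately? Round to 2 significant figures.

4800

Doubling time ≈ 72/2.2 = 32.73 years.
131 years is 131/32.73 ≈ 4.00 doublings, a factor of 2^4.00 ≈ 16.00.
301 × 16.00 ≈ 4800.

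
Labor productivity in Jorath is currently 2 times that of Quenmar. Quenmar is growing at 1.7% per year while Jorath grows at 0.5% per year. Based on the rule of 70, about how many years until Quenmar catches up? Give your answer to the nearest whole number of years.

Quenmar gains on Jorath at 1.7% − 0.5% = 1.2 points a year.
At that relative rate the gap halves every 70/1.2 ≈ 58.33 years.
A 2 times gap closes after 1 halving: 1 × 58.33 ≈ 58 years.

about 58 years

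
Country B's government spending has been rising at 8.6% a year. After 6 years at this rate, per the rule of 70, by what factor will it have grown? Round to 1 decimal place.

roughly 1.7 times

Doubling time ≈ 70/8.6 = 8.14 years.
6 years / 8.14 ≈ 0.74 doublings → factor 2^0.74 ≈ 1.7.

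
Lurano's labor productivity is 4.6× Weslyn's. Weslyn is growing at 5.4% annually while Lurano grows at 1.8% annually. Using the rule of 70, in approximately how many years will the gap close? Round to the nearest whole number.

approximately 43 years

The growth-rate gap is 5.4% − 1.8% = 3.6 percentage points.
So the ratio between them halves every 70/3.6 ≈ 19.44 years.
A 4.6× gap takes log₂(4.6) ≈ 2.20 halvings to close: 2.20 × 19.44 ≈ 43 years.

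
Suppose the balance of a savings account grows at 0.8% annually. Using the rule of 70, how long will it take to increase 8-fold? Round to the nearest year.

Doubling time ≈ 70/0.8 = 87.50 years.
Getting to 8× needs 3 doublings: 3 × 87.50 ≈ 263 years.

≈ 263 years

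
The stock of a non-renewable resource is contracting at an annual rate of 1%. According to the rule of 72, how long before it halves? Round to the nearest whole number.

Falling at 1%, it halves about every 72/1 = 72.00 years.

roughly 72 years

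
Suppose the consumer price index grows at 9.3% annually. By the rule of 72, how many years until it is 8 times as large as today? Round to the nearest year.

Doubling time ≈ 72/9.3 = 7.74 years.
Getting to 8× needs 3 doublings: 3 × 7.74 ≈ 23 years.

around 23 years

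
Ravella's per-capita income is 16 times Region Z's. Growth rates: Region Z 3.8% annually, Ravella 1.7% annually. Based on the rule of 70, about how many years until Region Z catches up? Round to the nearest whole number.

Region Z gains on Ravella at 3.8% − 1.7% = 2.1 points a year.
At that relative rate the gap halves every 70/2.1 ≈ 33.33 years.
A 16 times gap closes after 4 halvings: 4 × 33.33 ≈ 133 years.

133 years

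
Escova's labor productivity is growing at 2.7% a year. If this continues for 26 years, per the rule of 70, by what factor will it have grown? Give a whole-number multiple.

2 times

70/2.7 ≈ 25.93 years per doubling.
26 years fits 1 doubling: 2^1 = 2.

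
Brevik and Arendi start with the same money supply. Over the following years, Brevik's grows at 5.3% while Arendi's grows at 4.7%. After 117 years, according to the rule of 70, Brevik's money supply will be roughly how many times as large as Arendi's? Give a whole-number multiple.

approximately 2 times

Brevik pulls ahead at 0.6 pp per year, so the ratio doubles every 70/0.6 ≈ 116.67 years.
In 117 years that's 1.00 doublings: 2^1.00 ≈ 2.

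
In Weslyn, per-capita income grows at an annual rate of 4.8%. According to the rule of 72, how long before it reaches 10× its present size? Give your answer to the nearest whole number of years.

At 4.8% it doubles every 72/4.8 ≈ 15.00 years.
10× is log₂ 10 ≈ 3.32 doublings, so ≈ 3.32 × 15.00 = 50 years.

approximately 50 years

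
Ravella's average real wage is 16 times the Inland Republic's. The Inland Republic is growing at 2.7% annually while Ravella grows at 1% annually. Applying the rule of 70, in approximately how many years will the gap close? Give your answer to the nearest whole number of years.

The growth-rate gap is 2.7% − 1% = 1.7 percentage points.
So the ratio between them halves every 70/1.7 ≈ 41.18 years.
A 16 times gap closes after 4 halvings: 4 × 41.18 ≈ 165 years.

≈ 165 years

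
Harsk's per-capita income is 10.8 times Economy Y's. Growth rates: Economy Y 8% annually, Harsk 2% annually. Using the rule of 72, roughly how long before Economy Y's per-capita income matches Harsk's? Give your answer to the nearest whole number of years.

The growth-rate gap is 8% − 2% = 6 percentage points.
So the ratio between them halves every 72/6 ≈ 12.00 years.
A 10.8 times gap takes log₂(10.8) ≈ 3.43 halvings to close: 3.43 × 12.00 ≈ 41 years.

around 41 years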